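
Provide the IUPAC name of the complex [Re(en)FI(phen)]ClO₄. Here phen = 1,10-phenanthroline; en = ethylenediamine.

(ethylenediamine)fluoroiodo(1,10-phenanthroline)rhenium(III) perchlorate

The 1 perchlorate counter-ion carries a total charge of -1, so each complex ion is 1+.
Ligand charges: 1×fluoro (-1 each), 1×iodo (-1 each), 1×1,10-phenanthroline (neutral), 1×ethylenediamine (neutral); total -2. So Re + (-2) = 1+, giving Re = +3.
Ligands are named alphabetically: ethylenediamine before fluoro before iodo before phenanthroline.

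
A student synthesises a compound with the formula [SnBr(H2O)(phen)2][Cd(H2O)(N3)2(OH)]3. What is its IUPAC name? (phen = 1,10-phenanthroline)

Cadmium is always +2 in its complexes; the anion's ligand charges sum to -3, so the complex anion is 1−.
With 3 anions per cation, the cation must be 3×1 = 3+.
Cation: ligand charges sum to -1; for the ion to be 3+, Sn = +4.

aquabromobis(1,10-phenanthroline)tin(IV) aquadiazidohydroxocadmate(II)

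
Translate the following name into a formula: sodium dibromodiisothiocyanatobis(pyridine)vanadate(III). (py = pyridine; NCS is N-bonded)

Na[VBr2(NCS)2(py)2]

Ligands: 2 bromo (Br, -1), 2 pyridine (py, neutral), 2 isothiocyanato (NCS, -1). Ligand charge sum = -4.
Charge balance with sodium (+1) requires 1 complex ion per 1 sodium.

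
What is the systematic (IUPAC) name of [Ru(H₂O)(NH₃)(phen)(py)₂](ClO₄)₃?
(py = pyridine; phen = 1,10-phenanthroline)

The 3 perchlorate counter-ions carry a total charge of -3, so each complex ion is 3+.
Ligand charges: 1×aqua (neutral), 2×pyridine (neutral), 1×1,10-phenanthroline (neutral), 1×ammine (neutral); total 0. So Ru + (0) = 3+, giving Ru = +3.
Ligands are named alphabetically: ammine before aqua before phenanthroline before pyridine.

ammineaqua(1,10-phenanthroline)bis(pyridine)ruthenium(III) perchlorate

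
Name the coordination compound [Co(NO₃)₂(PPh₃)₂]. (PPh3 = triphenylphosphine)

dinitratobis(triphenylphosphine)cobalt(II)

There is no counter-ion, so the complex is neutral overall.
Ligand charges: 2×triphenylphosphine (neutral), 2×nitrato (-1 each); total -2. So Co + (-2) = 0, giving Co = +2.
Ligands are named alphabetically: nitrato before triphenylphosphine.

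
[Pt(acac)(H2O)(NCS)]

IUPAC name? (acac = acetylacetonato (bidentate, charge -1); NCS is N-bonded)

(acetylacetonato)aquaisothiocyanatoplatinum(II)

There is no counter-ion, so the complex is neutral overall.
Ligand charges: 1×acetylacetonato (-1 each), 1×isothiocyanato (-1 each), 1×aqua (neutral); total -2. So Pt + (-2) = 0, giving Pt = +2.
Ligands are named alphabetically: acetylacetonato before aqua before isothiocyanato.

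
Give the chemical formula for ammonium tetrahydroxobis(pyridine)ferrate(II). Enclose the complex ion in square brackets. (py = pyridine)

(NH4)2[Fe(OH)4(py)2]

Ligands: 4 hydroxo (OH, -1), 2 pyridine (py, neutral). Ligand charge sum = -4.
With Fe in oxidation state +2, the complex ion is [Fe...]^2−.
Charge balance with ammonium (+1) requires 1 complex ion per 2 ammonium.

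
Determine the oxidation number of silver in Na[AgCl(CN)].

+1

1 sodium outside the brackets (+1 each) → the complex ion is 1−.
Ligand charges: 1×CN = -1; 1×Cl = -1; sum -2.
Ag + (-2) = 1− ⇒ Ag is +1.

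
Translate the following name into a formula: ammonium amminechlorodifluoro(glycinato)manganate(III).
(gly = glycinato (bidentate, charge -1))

NH4[MnClF2(gly)(NH3)]

Ligands: 2 fluoro (F, -1), 1 ammine (NH3, neutral), 1 glycinato (gly, -1), 1 chloro (Cl, -1). Ligand charge sum = -4.
Charge balance with ammonium (+1) requires 1 complex ion per 1 ammonium.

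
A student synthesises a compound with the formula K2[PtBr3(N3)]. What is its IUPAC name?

The 2 potassium counter-ions carry a total charge of +2, so each complex ion is 2−.
Ligand charges: 1×azido (-1 each), 3×bromo (-1 each); total -4. So Pt + (-4) = 2−, giving Pt = +2.
Ligands are named alphabetically: azido before bromo.
The complex ion is anionic, so platinum takes the -ate form platinate(II).

potassium azidotribromoplatinate(II)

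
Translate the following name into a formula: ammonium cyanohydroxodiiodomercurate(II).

Ligands: 1 hydroxo (OH, -1), 2 iodo (I, -1), 1 cyano (CN, -1). Ligand charge sum = -4.
With Hg in oxidation state +2, the complex ion is [Hg...]^2−.
Charge balance with ammonium (+1) requires 1 complex ion per 2 ammonium.

(NH4)2[Hg(CN)I2(OH)]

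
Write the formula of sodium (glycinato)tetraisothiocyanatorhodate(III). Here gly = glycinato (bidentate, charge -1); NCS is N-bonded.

Na2[Rh(gly)(NCS)4]

Ligands: 1 glycinato (gly, -1), 4 isothiocyanato (NCS, -1). Ligand charge sum = -5.
Charge balance with sodium (+1) requires 1 complex ion per 2 sodium.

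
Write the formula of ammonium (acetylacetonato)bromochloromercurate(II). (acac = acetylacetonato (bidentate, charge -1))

NH4[Hg(acac)BrCl]

Ligands: 1 bromo (Br, -1), 1 chloro (Cl, -1), 1 acetylacetonato (acac, -1). Ligand charge sum = -3.
With Hg in oxidation state +2, the complex ion is [Hg...]^1−.
Charge balance with ammonium (+1) requires 1 complex ion per 1 ammonium.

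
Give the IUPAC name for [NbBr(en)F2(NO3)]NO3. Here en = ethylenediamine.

bromo(ethylenediamine)difluoronitratoniobium(V) nitrate

The 1 nitrate counter-ion carries a total charge of -1, so each complex ion is 1+.
Ligand charges: 1×ethylenediamine (neutral), 1×nitrato (-1 each), 1×bromo (-1 each), 2×fluoro (-1 each); total -4. So Nb + (-4) = 1+, giving Nb = +5.
Ligands are named alphabetically: bromo before ethylenediamine before fluoro before nitrato.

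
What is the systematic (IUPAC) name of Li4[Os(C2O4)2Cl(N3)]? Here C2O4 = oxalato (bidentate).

lithium azidochlorodioxalatoosmate(II)

The 4 lithium counter-ions carry a total charge of +4, so each complex ion is 4−.
Ligand charges: 1×chloro (-1 each), 1×azido (-1 each), 2×oxalato (-2 each); total -6. So Os + (-6) = 4−, giving Os = +2.
The complex ion is anionic, so osmium takes the -ate form osmate(II).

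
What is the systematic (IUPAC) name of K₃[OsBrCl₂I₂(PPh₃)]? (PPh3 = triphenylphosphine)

The 3 potassium counter-ions carry a total charge of +3, so each complex ion is 3−.
Ligand charges: 2×chloro (-1 each), 2×iodo (-1 each), 1×triphenylphosphine (neutral), 1×bromo (-1 each); total -5. So Os + (-5) = 3−, giving Os = +2.
The complex ion is anionic, so osmium takes the -ate form osmate(II).

potassium bromodichlorodiiodo(triphenylphosphine)osmate(II)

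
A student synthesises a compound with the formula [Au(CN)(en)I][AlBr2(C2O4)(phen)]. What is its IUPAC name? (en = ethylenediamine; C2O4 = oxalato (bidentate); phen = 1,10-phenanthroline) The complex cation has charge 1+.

Both ions are complex: the cation is named first with the plain metal name, the anion second with the -ate form; each ion's ligands are alphabetised independently.
The complex cation is given as 1+; its ligand charges sum to -2, so Au = +3.
A 1:1 salt means the anion carries the equal and opposite charge, 1−.
Anion: ligand charges sum to -4; for the ion to be 1−, Al = +3.

cyano(ethylenediamine)iodogold(III) dibromooxalato(1,10-phenanthroline)aluminate(III)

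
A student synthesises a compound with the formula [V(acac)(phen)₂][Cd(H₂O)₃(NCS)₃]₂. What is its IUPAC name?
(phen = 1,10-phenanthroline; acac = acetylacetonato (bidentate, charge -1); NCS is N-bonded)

Cadmium is always +2 in its complexes; the anion's ligand charges sum to -3, so the complex anion is 1−.
With 2 anions per cation, the cation must be 2×1 = 2+.
Cation: ligand charges sum to -1; for the ion to be 2+, V = +3.

(acetylacetonato)bis(1,10-phenanthroline)vanadium(III) triaquatriisothiocyanatocadmate(II)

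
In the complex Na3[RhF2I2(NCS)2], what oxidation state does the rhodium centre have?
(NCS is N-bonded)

+3

3 sodium outside the brackets (+1 each) → the complex ion is 3−.
Ligand charges: 2×F = -2; 2×NCS = -2; 2×I = -2; sum -6.
Rh + (-6) = 3− ⇒ Rh is +3.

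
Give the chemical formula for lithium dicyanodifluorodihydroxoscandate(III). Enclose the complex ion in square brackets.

Li3[Sc(CN)2F2(OH)2]

Ligands: 2 hydroxo (OH, -1), 2 cyano (CN, -1), 2 fluoro (F, -1). Ligand charge sum = -6.
With Sc in oxidation state +3, the complex ion is [Sc...]^3−.
Charge balance with lithium (+1) requires 1 complex ion per 3 lithium.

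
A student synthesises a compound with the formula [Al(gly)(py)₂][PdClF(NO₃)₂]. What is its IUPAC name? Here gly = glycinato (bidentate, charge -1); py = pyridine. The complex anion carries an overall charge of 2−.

(glycinato)bis(pyridine)aluminium(III) chlorofluorodinitratopalladate(II)

Both ions are complex: the cation is named first with the plain metal name, the anion second with the -ate form; each ion's ligands are alphabetised independently.
The complex anion is given as 2−; its ligand charges sum to -4, so Pd = +2.
A 1:1 salt means the cation carries the equal and opposite charge, 2+.
Cation: ligand charges sum to -1; for the ion to be 2+, Al = +3.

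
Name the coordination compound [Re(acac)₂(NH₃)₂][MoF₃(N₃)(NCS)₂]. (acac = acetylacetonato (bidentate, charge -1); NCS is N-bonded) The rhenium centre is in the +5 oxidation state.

Re is given as +5; the cation's ligand charges sum to -2, so the complex cation is 3+.
A 1:1 salt means the anion carries the equal and opposite charge, 3−.
Anion: ligand charges sum to -6; for the ion to be 3−, Mo = +3.

bis(acetylacetonato)diamminerhenium(V) azidotrifluorodiisothiocyanatomolybdate(III)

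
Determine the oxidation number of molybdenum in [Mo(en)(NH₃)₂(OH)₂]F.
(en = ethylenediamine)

1 fluoride outside the brackets (-1 each) → the complex ion is 1+.
Ligand charges: 2×OH = -2; 2×NH3 neutral; 1×en neutral; sum -2.
Mo + (-2) = 1+ ⇒ Mo is +3.

+3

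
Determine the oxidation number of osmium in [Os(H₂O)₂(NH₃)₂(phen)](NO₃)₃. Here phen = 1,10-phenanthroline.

+3

3 nitrate outside the brackets (-1 each) → the complex ion is 3+.
Ligand charges: 2×H2O neutral; 1×phen neutral; 2×NH3 neutral; sum 0.
Os + (0) = 3+ ⇒ Os is +3.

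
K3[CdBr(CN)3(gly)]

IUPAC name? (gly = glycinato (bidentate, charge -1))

potassium bromotricyano(glycinato)cadmate(II)

The 3 potassium counter-ions carry a total charge of +3, so each complex ion is 3−.
Ligand charges: 1×bromo (-1 each), 3×cyano (-1 each), 1×glycinato (-1 each); total -5. So Cd + (-5) = 3−, giving Cd = +2.
The complex ion is anionic, so cadmium takes the -ate form cadmate(II).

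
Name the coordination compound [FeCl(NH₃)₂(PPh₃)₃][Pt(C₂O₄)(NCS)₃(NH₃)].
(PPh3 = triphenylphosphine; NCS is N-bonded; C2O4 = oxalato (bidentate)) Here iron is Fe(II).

Both ions are complex: the cation is named first with the plain metal name, the anion second with the -ate form; each ion's ligands are alphabetised independently.
Fe is given as +2; the cation's ligand charges sum to -1, so the complex cation is 1+.
A 1:1 salt means the anion carries the equal and opposite charge, 1−.
Anion: ligand charges sum to -5; for the ion to be 1−, Pt = +4.

diamminechlorotris(triphenylphosphine)iron(II) amminetriisothiocyanatooxalatoplatinate(IV)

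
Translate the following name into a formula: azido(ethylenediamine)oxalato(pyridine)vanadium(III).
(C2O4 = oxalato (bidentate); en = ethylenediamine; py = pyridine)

[V(C2O4)(en)(N3)(py)]

Ligands: 1 azido (N3, -1), 1 oxalato (C2O4, -2), 1 ethylenediamine (en, neutral), 1 pyridine (py, neutral). Ligand charge sum = -3.
With V in oxidation state +3, the complex ion is [V...].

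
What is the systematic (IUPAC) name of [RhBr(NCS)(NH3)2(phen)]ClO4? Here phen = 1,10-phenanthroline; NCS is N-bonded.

The 1 perchlorate counter-ion carries a total charge of -1, so each complex ion is 1+.
Ligand charges: 1×1,10-phenanthroline (neutral), 2×ammine (neutral), 1×bromo (-1 each), 1×isothiocyanato (-1 each); total -2. So Rh + (-2) = 1+, giving Rh = +3.
Ligands are named alphabetically: ammine before bromo before isothiocyanato before phenanthroline.

diamminebromoisothiocyanato(1,10-phenanthroline)rhodium(III) perchlorate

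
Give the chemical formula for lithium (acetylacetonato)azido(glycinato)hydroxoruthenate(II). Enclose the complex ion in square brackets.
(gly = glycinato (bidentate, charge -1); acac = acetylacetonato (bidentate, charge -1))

Ligands: 1 azido (N3, -1), 1 glycinato (gly, -1), 1 acetylacetonato (acac, -1), 1 hydroxo (OH, -1). Ligand charge sum = -4.
With Ru in oxidation state +2, the complex ion is [Ru...]^2−.
Charge balance with lithium (+1) requires 1 complex ion per 2 lithium.

Li2[Ru(acac)(gly)(N3)(OH)]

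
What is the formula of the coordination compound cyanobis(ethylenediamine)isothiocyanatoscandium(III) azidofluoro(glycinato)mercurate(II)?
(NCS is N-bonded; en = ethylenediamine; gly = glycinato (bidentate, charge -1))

[Sc(CN)(en)2(NCS)][HgF(gly)(N3)]

Cation [Sc…]: ligand charges -2, Sc(III) ⇒ ion charge 1+.
Anion [Hg…]: ligand charges -3, Hg(II) ⇒ ion charge 1−.
One 1+ cation balances one 1− anion.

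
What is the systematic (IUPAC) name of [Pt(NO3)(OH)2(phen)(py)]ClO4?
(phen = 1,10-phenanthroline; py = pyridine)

The 1 perchlorate counter-ion carries a total charge of -1, so each complex ion is 1+.
Ligand charges: 1×1,10-phenanthroline (neutral), 1×pyridine (neutral), 1×nitrato (-1 each), 2×hydroxo (-1 each); total -3. So Pt + (-3) = 1+, giving Pt = +4.
Ligands are named alphabetically: hydroxo before nitrato before phenanthroline before pyridine.

dihydroxonitrato(1,10-phenanthroline)(pyridine)platinum(IV) perchlorate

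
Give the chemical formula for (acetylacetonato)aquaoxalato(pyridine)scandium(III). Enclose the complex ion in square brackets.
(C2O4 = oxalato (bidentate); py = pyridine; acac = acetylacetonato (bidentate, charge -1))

Ligands: 1 oxalato (C2O4, -2), 1 aqua (H2O, neutral), 1 pyridine (py, neutral), 1 acetylacetonato (acac, -1). Ligand charge sum = -3.
With Sc in oxidation state +3, the complex ion is [Sc...].

[Sc(acac)(C2O4)(H2O)(py)]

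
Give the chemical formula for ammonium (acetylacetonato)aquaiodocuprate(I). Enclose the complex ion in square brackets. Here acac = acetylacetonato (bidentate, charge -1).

NH4[Cu(acac)(H2O)I]

Ligands: 1 acetylacetonato (acac, -1), 1 aqua (H2O, neutral), 1 iodo (I, -1). Ligand charge sum = -2.
With Cu in oxidation state +1, the complex ion is [Cu...]^1−.
Charge balance with ammonium (+1) requires 1 complex ion per 1 ammonium.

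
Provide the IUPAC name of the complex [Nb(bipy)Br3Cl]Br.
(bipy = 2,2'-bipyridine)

(2,2'-bipyridine)tribromochloroniobium(V) bromide

The 1 bromide counter-ion carries a total charge of -1, so each complex ion is 1+.
Ligand charges: 1×2,2'-bipyridine (neutral), 1×chloro (-1 each), 3×bromo (-1 each); total -4. So Nb + (-4) = 1+, giving Nb = +5.
Ligands are named alphabetically: bipyridine before bromo before chloro.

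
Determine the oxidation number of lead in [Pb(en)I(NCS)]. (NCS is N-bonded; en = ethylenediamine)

+2

No counter-ion: the bracketed complex is neutral.
Ligand charges: 1×NCS = -1; 1×I = -1; 1×en neutral; sum -2.
Pb + (-2) = 0 ⇒ Pb is +2.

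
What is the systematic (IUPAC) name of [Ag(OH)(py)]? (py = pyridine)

hydroxo(pyridine)silver(I)

There is no counter-ion, so the complex is neutral overall.
Ligand charges: 1×pyridine (neutral), 1×hydroxo (-1 each); total -1. So Ag + (-1) = 0, giving Ag = +1.
Ligands are named alphabetically: hydroxo before pyridine.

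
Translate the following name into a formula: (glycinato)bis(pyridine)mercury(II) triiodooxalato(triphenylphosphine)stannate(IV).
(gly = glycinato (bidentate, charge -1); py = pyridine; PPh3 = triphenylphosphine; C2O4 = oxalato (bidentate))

Cation [Hg…]: ligand charges -1, Hg(II) ⇒ ion charge 1+.
Anion [Sn…]: ligand charges -5, Sn(IV) ⇒ ion charge 1−.
One 1+ cation balances one 1− anion.

[Hg(gly)(py)2][Sn(C2O4)I3(PPh3)]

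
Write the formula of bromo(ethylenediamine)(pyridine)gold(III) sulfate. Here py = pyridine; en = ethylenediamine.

Ligands: 1 pyridine (py, neutral), 1 ethylenediamine (en, neutral), 1 bromo (Br, -1). Ligand charge sum = -1.
Charge balance with sulfate (-2) requires 1 complex ion per 1 sulfate.

[AuBr(en)(py)]SO4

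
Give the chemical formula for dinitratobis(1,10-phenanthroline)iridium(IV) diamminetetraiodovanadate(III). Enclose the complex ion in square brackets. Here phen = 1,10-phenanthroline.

Cation [Ir…]: ligand charges -2, Ir(IV) ⇒ ion charge 2+.
Anion [V…]: ligand charges -4, V(III) ⇒ ion charge 1−.
One 2+ cation requires 2 of the 1− anion.

[Ir(NO3)2(phen)2][VI4(NH3)2]2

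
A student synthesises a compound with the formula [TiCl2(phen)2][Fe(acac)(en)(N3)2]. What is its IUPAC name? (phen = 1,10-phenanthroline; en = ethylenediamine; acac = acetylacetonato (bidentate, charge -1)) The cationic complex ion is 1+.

dichlorobis(1,10-phenanthroline)titanium(III) (acetylacetonato)diazido(ethylenediamine)ferrate(II)

The complex cation is given as 1+; its ligand charges sum to -2, so Ti = +3.
A 1:1 salt means the anion carries the equal and opposite charge, 1−.
Anion: ligand charges sum to -3; for the ion to be 1−, Fe = +2.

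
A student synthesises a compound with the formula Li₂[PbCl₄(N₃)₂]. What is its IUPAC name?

lithium diazidotetrachloroplumbate(IV)

The 2 lithium counter-ions carry a total charge of +2, so each complex ion is 2−.
Ligand charges: 4×chloro (-1 each), 2×azido (-1 each); total -6. So Pb + (-6) = 2−, giving Pb = +4.
The complex ion is anionic, so lead takes the -ate form plumbate(IV).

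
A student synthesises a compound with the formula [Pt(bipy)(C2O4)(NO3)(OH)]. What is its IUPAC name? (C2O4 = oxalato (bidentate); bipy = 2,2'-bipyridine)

There is no counter-ion, so the complex is neutral overall.
Ligand charges: 1×oxalato (-2 each), 1×hydroxo (-1 each), 1×2,2'-bipyridine (neutral), 1×nitrato (-1 each); total -4. So Pt + (-4) = 0, giving Pt = +4.
Ligands are named alphabetically: bipyridine before hydroxo before nitrato before oxalato.

(2,2'-bipyridine)hydroxonitratooxalatoplatinum(IV)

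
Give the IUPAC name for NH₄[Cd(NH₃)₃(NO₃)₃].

ammonium triamminetrinitratocadmate(II)

The 1 ammonium counter-ion carries a total charge of +1, so each complex ion is 1−.
Ligand charges: 3×nitrato (-1 each), 3×ammine (neutral); total -3. So Cd + (-3) = 1−, giving Cd = +2.
The complex ion is anionic, so cadmium takes the -ate form cadmate(II).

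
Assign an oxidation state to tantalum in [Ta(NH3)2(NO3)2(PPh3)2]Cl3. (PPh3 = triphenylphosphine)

+5

3 chloride outside the brackets (-1 each) → the complex ion is 3+.
Ligand charges: 2×PPh3 neutral; 2×NO3 = -2; 2×NH3 neutral; sum -2.
Ta + (-2) = 3+ ⇒ Ta is +5.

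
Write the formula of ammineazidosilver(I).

Ligands: 1 azido (N3, -1), 1 ammine (NH3, neutral). Ligand charge sum = -1.
With Ag in oxidation state +1, the complex ion is [Ag...].

[Ag(N3)(NH3)]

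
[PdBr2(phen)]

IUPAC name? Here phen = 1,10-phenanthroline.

dibromo(1,10-phenanthroline)palladium(II)

There is no counter-ion, so the complex is neutral overall.
Ligand charges: 2×bromo (-1 each), 1×1,10-phenanthroline (neutral); total -2. So Pd + (-2) = 0, giving Pd = +2.
Ligands are named alphabetically: bromo before phenanthroline.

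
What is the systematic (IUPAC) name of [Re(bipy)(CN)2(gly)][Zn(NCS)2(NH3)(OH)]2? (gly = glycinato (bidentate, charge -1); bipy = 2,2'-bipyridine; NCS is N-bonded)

Zinc is always +2 in its complexes; the anion's ligand charges sum to -3, so the complex anion is 1−.
With 2 anions per cation, the cation must be 2×1 = 2+.
Cation: ligand charges sum to -3; for the ion to be 2+, Re = +5.

(2,2'-bipyridine)dicyano(glycinato)rhenium(V) amminehydroxodiisothiocyanatozincate(II)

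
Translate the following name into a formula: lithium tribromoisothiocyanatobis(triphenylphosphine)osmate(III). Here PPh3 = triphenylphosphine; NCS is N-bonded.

Ligands: 2 triphenylphosphine (PPh3, neutral), 3 bromo (Br, -1), 1 isothiocyanato (NCS, -1). Ligand charge sum = -4.
With Os in oxidation state +3, the complex ion is [Os...]^1−.
Charge balance with lithium (+1) requires 1 complex ion per 1 lithium.

Li[OsBr3(NCS)(PPh3)2]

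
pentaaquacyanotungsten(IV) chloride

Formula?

Ligands: 1 cyano (CN, -1), 5 aqua (H2O, neutral). Ligand charge sum = -1.
With W in oxidation state +4, the complex ion is [W...]^3+.
Charge balance with chloride (-1) requires 1 complex ion per 3 chloride.

[W(CN)(H2O)5]Cl3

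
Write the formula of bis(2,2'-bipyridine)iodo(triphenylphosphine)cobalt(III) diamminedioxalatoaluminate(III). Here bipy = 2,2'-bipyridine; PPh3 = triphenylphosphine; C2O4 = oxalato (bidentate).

[Co(bipy)2I(PPh3)][Al(C2O4)2(NH3)2]2

Cation [Co…]: ligand charges -1, Co(III) ⇒ ion charge 2+.
Anion [Al…]: ligand charges -4, Al(III) ⇒ ion charge 1−.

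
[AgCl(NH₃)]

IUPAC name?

There is no counter-ion, so the complex is neutral overall.
Ligand charges: 1×chloro (-1 each), 1×ammine (neutral); total -1. So Ag + (-1) = 0, giving Ag = +1.
Ligands are named alphabetically: ammine before chloro.

amminechlorosilver(I)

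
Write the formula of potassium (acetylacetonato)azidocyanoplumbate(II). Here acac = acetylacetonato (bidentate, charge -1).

K[Pb(acac)(CN)(N3)]

Ligands: 1 cyano (CN, -1), 1 azido (N3, -1), 1 acetylacetonato (acac, -1). Ligand charge sum = -3.
Charge balance with potassium (+1) requires 1 complex ion per 1 potassium.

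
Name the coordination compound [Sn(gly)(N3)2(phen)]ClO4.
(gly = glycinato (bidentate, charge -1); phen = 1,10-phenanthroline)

The 1 perchlorate counter-ion carries a total charge of -1, so each complex ion is 1+.
Ligand charges: 1×glycinato (-1 each), 1×1,10-phenanthroline (neutral), 2×azido (-1 each); total -3. So Sn + (-3) = 1+, giving Sn = +4.
Ligands are named alphabetically: azido before glycinato before phenanthroline.

diazido(glycinato)(1,10-phenanthroline)tin(IV) perchlorate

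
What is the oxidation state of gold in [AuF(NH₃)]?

No counter-ion: the bracketed complex is neutral.
Ligand charges: 1×F = -1; 1×NH3 neutral; sum -1.
Au + (-1) = 0 ⇒ Au is +1.

+1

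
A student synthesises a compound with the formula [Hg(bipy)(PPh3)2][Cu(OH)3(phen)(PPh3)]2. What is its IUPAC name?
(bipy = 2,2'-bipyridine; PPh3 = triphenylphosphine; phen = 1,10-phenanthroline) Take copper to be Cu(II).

Both ions are complex: the cation is named first with the plain metal name, the anion second with the -ate form; each ion's ligands are alphabetised independently.
Cu is given as +2; the anion's ligand charges sum to -3, so the complex anion is 1−.
With 2 anions per cation, the cation must be 2×1 = 2+.
Cation: ligand charges sum to 0; for the ion to be 2+, Hg = +2.

(2,2'-bipyridine)bis(triphenylphosphine)mercury(II) trihydroxo(1,10-phenanthroline)(triphenylphosphine)cuprate(II)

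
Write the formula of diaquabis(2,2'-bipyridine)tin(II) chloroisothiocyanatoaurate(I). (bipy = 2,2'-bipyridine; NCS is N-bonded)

Cation [Sn…]: ligand charges 0, Sn(II) ⇒ ion charge 2+.
Anion [Au…]: ligand charges -2, Au(I) ⇒ ion charge 1−.

[Sn(bipy)2(H2O)2][AuCl(NCS)]2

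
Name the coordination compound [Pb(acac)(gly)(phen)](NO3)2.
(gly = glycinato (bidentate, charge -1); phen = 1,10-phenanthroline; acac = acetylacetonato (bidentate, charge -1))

The 2 nitrate counter-ions carry a total charge of -2, so each complex ion is 2+.
Ligand charges: 1×glycinato (-1 each), 1×1,10-phenanthroline (neutral), 1×acetylacetonato (-1 each); total -2. So Pb + (-2) = 2+, giving Pb = +4.
Ligands are named alphabetically: acetylacetonato before glycinato before phenanthroline.

(acetylacetonato)(glycinato)(1,10-phenanthroline)lead(IV) nitrate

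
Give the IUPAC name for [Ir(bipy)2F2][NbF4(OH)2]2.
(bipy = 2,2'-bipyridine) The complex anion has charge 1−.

bis(2,2'-bipyridine)difluoroiridium(IV) tetrafluorodihydroxoniobate(V)

Both ions are complex: the cation is named first with the plain metal name, the anion second with the -ate form; each ion's ligands are alphabetised independently.
The complex anion is given as 1−; its ligand charges sum to -6, so Nb = +5.
With 2 anions per cation, the cation must be 2×1 = 2+.
Cation: ligand charges sum to -2; for the ion to be 2+, Ir = +4.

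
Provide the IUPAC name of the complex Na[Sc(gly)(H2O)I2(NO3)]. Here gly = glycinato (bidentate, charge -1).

sodium aqua(glycinato)diiodonitratoscandate(III)

The 1 sodium counter-ion carries a total charge of +1, so each complex ion is 1−.
Ligand charges: 1×aqua (neutral), 1×glycinato (-1 each), 2×iodo (-1 each), 1×nitrato (-1 each); total -4. So Sc + (-4) = 1−, giving Sc = +3.
Ligands are named alphabetically: aqua before glycinato before iodo before nitrato.
The complex ion is anionic, so scandium takes the -ate form scandate(III).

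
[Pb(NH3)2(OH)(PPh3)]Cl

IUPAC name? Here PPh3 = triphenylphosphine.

diamminehydroxo(triphenylphosphine)lead(II) chloride

The 1 chloride counter-ion carries a total charge of -1, so each complex ion is 1+.
Ligand charges: 2×ammine (neutral), 1×triphenylphosphine (neutral), 1×hydroxo (-1 each); total -1. So Pb + (-1) = 1+, giving Pb = +2.
Ligands are named alphabetically: ammine before hydroxo before triphenylphosphine.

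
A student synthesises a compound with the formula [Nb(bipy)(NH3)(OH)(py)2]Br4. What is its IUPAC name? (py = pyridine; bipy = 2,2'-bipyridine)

The 4 bromide counter-ions carry a total charge of -4, so each complex ion is 4+.
Ligand charges: 1×ammine (neutral), 2×pyridine (neutral), 1×2,2'-bipyridine (neutral), 1×hydroxo (-1 each); total -1. So Nb + (-1) = 4+, giving Nb = +5.
Ligands are named alphabetically: ammine before bipyridine before hydroxo before pyridine.

ammine(2,2'-bipyridine)hydroxobis(pyridine)niobium(V) bromide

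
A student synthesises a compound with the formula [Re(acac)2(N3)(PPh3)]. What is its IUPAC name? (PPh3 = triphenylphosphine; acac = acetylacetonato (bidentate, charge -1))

There is no counter-ion, so the complex is neutral overall.
Ligand charges: 1×azido (-1 each), 1×triphenylphosphine (neutral), 2×acetylacetonato (-1 each); total -3. So Re + (-3) = 0, giving Re = +3.
Ligands are named alphabetically: acetylacetonato before azido before triphenylphosphine.

bis(acetylacetonato)azido(triphenylphosphine)rhenium(III)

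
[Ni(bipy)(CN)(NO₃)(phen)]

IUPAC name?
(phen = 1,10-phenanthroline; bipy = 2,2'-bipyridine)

(2,2'-bipyridine)cyanonitrato(1,10-phenanthroline)nickel(II)

There is no counter-ion, so the complex is neutral overall.
Ligand charges: 1×1,10-phenanthroline (neutral), 1×nitrato (-1 each), 1×cyano (-1 each), 1×2,2'-bipyridine (neutral); total -2. So Ni + (-2) = 0, giving Ni = +2.
Ligands are named alphabetically: bipyridine before cyano before nitrato before phenanthroline.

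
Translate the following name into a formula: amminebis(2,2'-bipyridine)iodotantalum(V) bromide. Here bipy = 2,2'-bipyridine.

[Ta(bipy)2I(NH3)]Br4

Ligands: 1 ammine (NH3, neutral), 1 iodo (I, -1), 2 2,2'-bipyridine (bipy, neutral). Ligand charge sum = -1.
Charge balance with bromide (-1) requires 1 complex ion per 4 bromide.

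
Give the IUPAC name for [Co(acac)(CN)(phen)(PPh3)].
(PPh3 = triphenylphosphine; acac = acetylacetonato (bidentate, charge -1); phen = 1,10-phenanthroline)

There is no counter-ion, so the complex is neutral overall.
Ligand charges: 1×triphenylphosphine (neutral), 1×acetylacetonato (-1 each), 1×cyano (-1 each), 1×1,10-phenanthroline (neutral); total -2. So Co + (-2) = 0, giving Co = +2.
Ligands are named alphabetically: acetylacetonato before cyano before phenanthroline before triphenylphosphine.

(acetylacetonato)cyano(1,10-phenanthroline)(triphenylphosphine)cobalt(II)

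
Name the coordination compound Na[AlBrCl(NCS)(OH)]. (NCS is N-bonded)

The 1 sodium counter-ion carries a total charge of +1, so each complex ion is 1−.
Ligand charges: 1×bromo (-1 each), 1×hydroxo (-1 each), 1×isothiocyanato (-1 each), 1×chloro (-1 each); total -4. So Al + (-4) = 1−, giving Al = +3.
The complex ion is anionic, so aluminium takes the -ate form aluminate(III).

sodium bromochlorohydroxoisothiocyanatoaluminate(III)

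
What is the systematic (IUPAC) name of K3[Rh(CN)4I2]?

potassium tetracyanodiiodorhodate(III)

The 3 potassium counter-ions carry a total charge of +3, so each complex ion is 3−.
Ligand charges: 4×cyano (-1 each), 2×iodo (-1 each); total -6. So Rh + (-6) = 3−, giving Rh = +3.
Ligands are named alphabetically: cyano before iodo.
The complex ion is anionic, so rhodium takes the -ate form rhodate(III).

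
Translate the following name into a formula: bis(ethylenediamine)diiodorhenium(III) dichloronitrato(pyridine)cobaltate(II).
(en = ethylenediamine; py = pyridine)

[Re(en)2I2][CoCl2(NO3)(py)]

Cation [Re…]: ligand charges -2, Re(III) ⇒ ion charge 1+.
Anion [Co…]: ligand charges -3, Co(II) ⇒ ion charge 1−.
One 1+ cation balances one 1− anion.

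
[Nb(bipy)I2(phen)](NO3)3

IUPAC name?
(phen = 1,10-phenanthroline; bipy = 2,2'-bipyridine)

The 3 nitrate counter-ions carry a total charge of -3, so each complex ion is 3+.
Ligand charges: 1×1,10-phenanthroline (neutral), 2×iodo (-1 each), 1×2,2'-bipyridine (neutral); total -2. So Nb + (-2) = 3+, giving Nb = +5.
Ligands are named alphabetically: bipyridine before iodo before phenanthroline.

(2,2'-bipyridine)diiodo(1,10-phenanthroline)niobium(V) nitrate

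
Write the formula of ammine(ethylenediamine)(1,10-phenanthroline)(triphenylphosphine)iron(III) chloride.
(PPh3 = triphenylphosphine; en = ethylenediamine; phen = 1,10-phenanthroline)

[Fe(en)(NH3)(phen)(PPh3)]Cl3

Ligands: 1 triphenylphosphine (PPh3, neutral), 1 ethylenediamine (en, neutral), 1 ammine (NH3, neutral), 1 1,10-phenanthroline (phen, neutral). Ligand charge sum = 0.
With Fe in oxidation state +3, the complex ion is [Fe...]^3+.
Charge balance with chloride (-1) requires 1 complex ion per 3 chloride.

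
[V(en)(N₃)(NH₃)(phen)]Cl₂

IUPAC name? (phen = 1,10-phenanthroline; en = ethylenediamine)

ammineazido(ethylenediamine)(1,10-phenanthroline)vanadium(III) chloride

The 2 chloride counter-ions carry a total charge of -2, so each complex ion is 2+.
Ligand charges: 1×ammine (neutral), 1×azido (-1 each), 1×1,10-phenanthroline (neutral), 1×ethylenediamine (neutral); total -1. So V + (-1) = 2+, giving V = +3.
Ligands are named alphabetically: ammine before azido before ethylenediamine before phenanthroline.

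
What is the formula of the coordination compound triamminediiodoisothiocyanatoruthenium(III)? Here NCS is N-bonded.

[RuI2(NCS)(NH3)3]

Ligands: 1 isothiocyanato (NCS, -1), 3 ammine (NH3, neutral), 2 iodo (I, -1). Ligand charge sum = -3.
With Ru in oxidation state +3, the complex ion is [Ru...].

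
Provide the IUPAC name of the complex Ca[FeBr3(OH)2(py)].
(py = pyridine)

The 1 calcium counter-ion carries a total charge of +2, so each complex ion is 2−.
Ligand charges: 2×hydroxo (-1 each), 3×bromo (-1 each), 1×pyridine (neutral); total -5. So Fe + (-5) = 2−, giving Fe = +3.
Ligands are named alphabetically: bromo before hydroxo before pyridine.
The complex ion is anionic, so iron takes the -ate form ferrate(III).

calcium tribromodihydroxo(pyridine)ferrate(III)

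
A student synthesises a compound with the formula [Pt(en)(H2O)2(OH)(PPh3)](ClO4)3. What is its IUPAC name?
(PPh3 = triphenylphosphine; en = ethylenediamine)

The 3 perchlorate counter-ions carry a total charge of -3, so each complex ion is 3+.
Ligand charges: 1×triphenylphosphine (neutral), 2×aqua (neutral), 1×ethylenediamine (neutral), 1×hydroxo (-1 each); total -1. So Pt + (-1) = 3+, giving Pt = +4.
Ligands are named alphabetically: aqua before ethylenediamine before hydroxo before triphenylphosphine.

diaqua(ethylenediamine)hydroxo(triphenylphosphine)platinum(IV) perchlorate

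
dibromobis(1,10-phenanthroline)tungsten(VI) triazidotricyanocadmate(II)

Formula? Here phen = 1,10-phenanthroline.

[WBr2(phen)2][Cd(CN)3(N3)3]

Cation [W…]: ligand charges -2, W(VI) ⇒ ion charge 4+.
Anion [Cd…]: ligand charges -6, Cd(II) ⇒ ion charge 4−.
One 4+ cation balances one 4− anion.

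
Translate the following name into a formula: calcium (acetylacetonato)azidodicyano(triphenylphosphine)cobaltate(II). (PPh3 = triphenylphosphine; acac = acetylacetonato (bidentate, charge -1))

Ligands: 2 cyano (CN, -1), 1 triphenylphosphine (PPh3, neutral), 1 azido (N3, -1), 1 acetylacetonato (acac, -1). Ligand charge sum = -4.
Charge balance with calcium (+2) requires 1 complex ion per 1 calcium.

Ca[Co(acac)(CN)2(N3)(PPh3)]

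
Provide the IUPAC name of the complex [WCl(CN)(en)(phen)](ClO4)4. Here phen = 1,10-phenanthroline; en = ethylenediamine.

The 4 perchlorate counter-ions carry a total charge of -4, so each complex ion is 4+.
Ligand charges: 1×chloro (-1 each), 1×cyano (-1 each), 1×1,10-phenanthroline (neutral), 1×ethylenediamine (neutral); total -2. So W + (-2) = 4+, giving W = +6.
Ligands are named alphabetically: chloro before cyano before ethylenediamine before phenanthroline.

chlorocyano(ethylenediamine)(1,10-phenanthroline)tungsten(VI) perchlorate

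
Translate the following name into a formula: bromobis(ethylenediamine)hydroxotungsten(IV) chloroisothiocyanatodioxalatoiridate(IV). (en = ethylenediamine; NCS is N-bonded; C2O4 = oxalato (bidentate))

[WBr(en)2(OH)][Ir(C2O4)2Cl(NCS)]

Cation [W…]: ligand charges -2, W(IV) ⇒ ion charge 2+.
Anion [Ir…]: ligand charges -6, Ir(IV) ⇒ ion charge 2−.
One 2+ cation balances one 2− anion.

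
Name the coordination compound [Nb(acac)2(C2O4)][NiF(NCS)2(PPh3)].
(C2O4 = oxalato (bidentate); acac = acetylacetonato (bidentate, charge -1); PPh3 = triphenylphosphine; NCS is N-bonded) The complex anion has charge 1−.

The complex anion is given as 1−; its ligand charges sum to -3, so Ni = +2.
A 1:1 salt means the cation carries the equal and opposite charge, 1+.
Cation: ligand charges sum to -4; for the ion to be 1+, Nb = +5.

bis(acetylacetonato)oxalatoniobium(V) fluorodiisothiocyanato(triphenylphosphine)nickelate(II)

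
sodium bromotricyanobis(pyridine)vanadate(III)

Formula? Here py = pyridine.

Ligands: 1 bromo (Br, -1), 2 pyridine (py, neutral), 3 cyano (CN, -1). Ligand charge sum = -4.
With V in oxidation state +3, the complex ion is [V...]^1−.
Charge balance with sodium (+1) requires 1 complex ion per 1 sodium.

Na[VBr(CN)3(py)2]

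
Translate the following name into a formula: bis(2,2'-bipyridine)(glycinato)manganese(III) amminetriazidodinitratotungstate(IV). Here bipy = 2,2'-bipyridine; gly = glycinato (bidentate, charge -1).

[Mn(bipy)2(gly)][W(N3)3(NH3)(NO3)2]2

Cation [Mn…]: ligand charges -1, Mn(III) ⇒ ion charge 2+.
Anion [W…]: ligand charges -5, W(IV) ⇒ ion charge 1−.
One 2+ cation requires 2 of the 1− anion.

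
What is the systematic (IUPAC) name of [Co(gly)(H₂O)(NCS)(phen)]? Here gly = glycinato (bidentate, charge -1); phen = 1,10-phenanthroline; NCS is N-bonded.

There is no counter-ion, so the complex is neutral overall.
Ligand charges: 1×glycinato (-1 each), 1×1,10-phenanthroline (neutral), 1×aqua (neutral), 1×isothiocyanato (-1 each); total -2. So Co + (-2) = 0, giving Co = +2.
Ligands are named alphabetically: aqua before glycinato before isothiocyanato before phenanthroline.

aqua(glycinato)isothiocyanato(1,10-phenanthroline)cobalt(II)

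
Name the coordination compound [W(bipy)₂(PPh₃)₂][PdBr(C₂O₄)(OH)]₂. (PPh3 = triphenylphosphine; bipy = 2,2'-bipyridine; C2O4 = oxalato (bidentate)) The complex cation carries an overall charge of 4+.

bis(2,2'-bipyridine)bis(triphenylphosphine)tungsten(IV) bromohydroxooxalatopalladate(II)

The complex cation is given as 4+; its ligand charges sum to 0, so W = +4.
With 2 anions per cation, each anion must be 4/2 = 2−.
Anion: ligand charges sum to -4; for the ion to be 2−, Pd = +2.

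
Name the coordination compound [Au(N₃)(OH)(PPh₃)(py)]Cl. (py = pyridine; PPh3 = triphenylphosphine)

azidohydroxo(pyridine)(triphenylphosphine)gold(III) chloride

The 1 chloride counter-ion carries a total charge of -1, so each complex ion is 1+.
Ligand charges: 1×hydroxo (-1 each), 1×pyridine (neutral), 1×triphenylphosphine (neutral), 1×azido (-1 each); total -2. So Au + (-2) = 1+, giving Au = +3.
Ligands are named alphabetically: azido before hydroxo before pyridine before triphenylphosphine.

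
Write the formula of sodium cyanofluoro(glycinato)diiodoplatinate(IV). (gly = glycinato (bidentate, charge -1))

Ligands: 1 cyano (CN, -1), 1 fluoro (F, -1), 2 iodo (I, -1), 1 glycinato (gly, -1). Ligand charge sum = -5.
Charge balance with sodium (+1) requires 1 complex ion per 1 sodium.

Na[Pt(CN)F(gly)I2]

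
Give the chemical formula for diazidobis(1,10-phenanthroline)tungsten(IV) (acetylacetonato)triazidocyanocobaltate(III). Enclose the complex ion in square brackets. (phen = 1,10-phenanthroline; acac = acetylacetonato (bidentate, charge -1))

Cation [W…]: ligand charges -2, W(IV) ⇒ ion charge 2+.
Anion [Co…]: ligand charges -5, Co(III) ⇒ ion charge 2−.
One 2+ cation balances one 2− anion.

[W(N3)2(phen)2][Co(acac)(CN)(N3)3]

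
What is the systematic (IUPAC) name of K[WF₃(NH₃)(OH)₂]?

potassium amminetrifluorodihydroxotungstate(IV)

The 1 potassium counter-ion carries a total charge of +1, so each complex ion is 1−.
Ligand charges: 1×ammine (neutral), 2×hydroxo (-1 each), 3×fluoro (-1 each); total -5. So W + (-5) = 1−, giving W = +4.
Ligands are named alphabetically: ammine before fluoro before hydroxo.
The complex ion is anionic, so tungsten takes the -ate form tungstate(IV).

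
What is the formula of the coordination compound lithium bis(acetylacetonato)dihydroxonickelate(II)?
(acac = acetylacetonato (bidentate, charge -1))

Li2[Ni(acac)2(OH)2]

Ligands: 2 acetylacetonato (acac, -1), 2 hydroxo (OH, -1). Ligand charge sum = -4.
With Ni in oxidation state +2, the complex ion is [Ni...]^2−.
Charge balance with lithium (+1) requires 1 complex ion per 2 lithium.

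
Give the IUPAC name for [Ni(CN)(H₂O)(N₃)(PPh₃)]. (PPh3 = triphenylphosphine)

There is no counter-ion, so the complex is neutral overall.
Ligand charges: 1×cyano (-1 each), 1×aqua (neutral), 1×triphenylphosphine (neutral), 1×azido (-1 each); total -2. So Ni + (-2) = 0, giving Ni = +2.
Ligands are named alphabetically: aqua before azido before cyano before triphenylphosphine.

aquaazidocyano(triphenylphosphine)nickel(II)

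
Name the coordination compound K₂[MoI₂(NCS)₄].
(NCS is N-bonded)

The 2 potassium counter-ions carry a total charge of +2, so each complex ion is 2−.
Ligand charges: 2×iodo (-1 each), 4×isothiocyanato (-1 each); total -6. So Mo + (-6) = 2−, giving Mo = +4.
Ligands are named alphabetically: iodo before isothiocyanato.
The complex ion is anionic, so molybdenum takes the -ate form molybdate(IV).

potassium diiodotetraisothiocyanatomolybdate(IV)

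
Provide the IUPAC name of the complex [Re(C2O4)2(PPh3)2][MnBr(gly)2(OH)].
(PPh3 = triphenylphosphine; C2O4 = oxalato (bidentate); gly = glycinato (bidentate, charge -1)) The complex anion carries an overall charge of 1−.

Both ions are complex: the cation is named first with the plain metal name, the anion second with the -ate form; each ion's ligands are alphabetised independently.
The complex anion is given as 1−; its ligand charges sum to -4, so Mn = +3.
A 1:1 salt means the cation carries the equal and opposite charge, 1+.
Cation: ligand charges sum to -4; for the ion to be 1+, Re = +5.

dioxalatobis(triphenylphosphine)rhenium(V) bromobis(glycinato)hydroxomanganate(III)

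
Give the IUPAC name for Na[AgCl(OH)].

sodium chlorohydroxoargentate(I)

The 1 sodium counter-ion carries a total charge of +1, so each complex ion is 1−.
Ligand charges: 1×chloro (-1 each), 1×hydroxo (-1 each); total -2. So Ag + (-2) = 1−, giving Ag = +1.
The complex ion is anionic, so silver takes the -ate form argentate(I).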